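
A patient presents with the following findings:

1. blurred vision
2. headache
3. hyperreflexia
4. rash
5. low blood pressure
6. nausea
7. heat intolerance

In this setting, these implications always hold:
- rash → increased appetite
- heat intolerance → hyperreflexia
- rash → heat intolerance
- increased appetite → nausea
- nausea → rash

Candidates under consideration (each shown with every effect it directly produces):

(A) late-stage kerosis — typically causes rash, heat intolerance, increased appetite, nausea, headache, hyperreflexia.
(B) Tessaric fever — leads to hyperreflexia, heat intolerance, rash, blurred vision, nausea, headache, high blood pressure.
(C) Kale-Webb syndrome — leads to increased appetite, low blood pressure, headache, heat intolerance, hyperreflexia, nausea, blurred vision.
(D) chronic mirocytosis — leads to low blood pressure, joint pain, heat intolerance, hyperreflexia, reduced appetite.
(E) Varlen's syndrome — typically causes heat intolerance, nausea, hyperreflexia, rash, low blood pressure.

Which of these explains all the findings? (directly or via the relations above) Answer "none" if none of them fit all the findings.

C

Per-candidate check:
(A) late-stage kerosis — blurred vision -; headache +; hyperreflexia +; rash +; low blood pressure -; nausea +; heat intolerance +
(B) Tessaric fever — blurred vision +; headache +; hyperreflexia +; rash +; low blood pressure -; nausea +; heat intolerance +
(C) Kale-Webb syndrome — blurred vision +; headache +; hyperreflexia +; rash + (by nausea → rash); low blood pressure +; nausea +; heat intolerance +
(D) chronic mirocytosis — blurred vision -; headache -; hyperreflexia +; rash -; low blood pressure +; nausea -; heat intolerance +
(E) Varlen's syndrome — blurred vision -; headache -; hyperreflexia +; rash +; low blood pressure +; nausea +; heat intolerance +
(C) is the only candidate with no mismatches.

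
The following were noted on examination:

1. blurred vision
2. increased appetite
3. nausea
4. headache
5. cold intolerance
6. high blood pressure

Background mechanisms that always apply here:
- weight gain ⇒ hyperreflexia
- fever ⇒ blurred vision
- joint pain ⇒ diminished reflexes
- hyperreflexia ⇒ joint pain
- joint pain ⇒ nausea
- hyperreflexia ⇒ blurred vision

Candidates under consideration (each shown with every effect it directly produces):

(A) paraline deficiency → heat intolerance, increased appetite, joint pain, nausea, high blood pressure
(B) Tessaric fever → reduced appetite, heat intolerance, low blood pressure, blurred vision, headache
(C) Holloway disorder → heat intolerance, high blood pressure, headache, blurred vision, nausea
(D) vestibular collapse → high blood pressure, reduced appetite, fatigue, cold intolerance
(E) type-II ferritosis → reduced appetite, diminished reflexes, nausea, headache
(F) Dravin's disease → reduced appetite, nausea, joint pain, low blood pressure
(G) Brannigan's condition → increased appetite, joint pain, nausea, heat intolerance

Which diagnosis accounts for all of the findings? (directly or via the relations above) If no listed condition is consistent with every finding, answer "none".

Checking each candidate against the observations:
(A) paraline deficiency — fails on blurred vision, headache, cold intolerance (predicts heat intolerance, not cold intolerance)
(B) Tessaric fever — fails on increased appetite, nausea, cold intolerance, high blood pressure (predicts reduced appetite, not increased appetite; predicts heat intolerance, not cold intolerance; predicts low blood pressure, not high blood pressure)
(C) Holloway disorder — blurred vision ✓; increased appetite ✗; nausea ✓; headache ✓; cold intolerance ✗; high blood pressure ✓
(D) vestibular collapse — blurred vision ✗; increased appetite ✗; nausea ✗; headache ✗; cold intolerance ✓; high blood pressure ✓
(E) type-II ferritosis — blurred vision ✗; increased appetite ✗; nausea ✓; headache ✓; cold intolerance ✗; high blood pressure ✗
(F) Dravin's disease — fails on blurred vision, increased appetite, headache, cold intolerance, high blood pressure (predicts reduced appetite, not increased appetite; predicts low blood pressure, not high blood pressure)
(G) Brannigan's condition — blurred vision ✗; increased appetite ✓; nausea ✓; headache ✗; cold intolerance ✗; high blood pressure ✗
None of the listed candidates fits everything.

none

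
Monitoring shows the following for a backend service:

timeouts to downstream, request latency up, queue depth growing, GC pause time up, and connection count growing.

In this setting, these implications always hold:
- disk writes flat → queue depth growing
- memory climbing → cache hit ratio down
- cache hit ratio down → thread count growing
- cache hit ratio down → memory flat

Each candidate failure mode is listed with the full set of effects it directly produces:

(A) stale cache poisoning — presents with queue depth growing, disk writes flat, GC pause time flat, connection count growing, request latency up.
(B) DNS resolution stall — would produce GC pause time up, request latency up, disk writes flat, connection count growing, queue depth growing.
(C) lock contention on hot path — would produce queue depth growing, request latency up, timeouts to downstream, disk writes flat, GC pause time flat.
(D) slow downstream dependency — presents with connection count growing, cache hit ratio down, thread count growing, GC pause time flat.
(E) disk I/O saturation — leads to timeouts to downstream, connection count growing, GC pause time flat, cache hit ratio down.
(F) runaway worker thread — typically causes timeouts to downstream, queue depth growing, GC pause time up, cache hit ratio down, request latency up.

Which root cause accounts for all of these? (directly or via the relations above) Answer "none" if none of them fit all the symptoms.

none

For each candidate, compare predicted effects to what was observed:
(A) stale cache poisoning — timeouts to downstream miss; request latency up match; queue depth growing match; GC pause time up miss; connection count growing match
(B) DNS resolution stall — does not account for timeouts to downstream
(C) lock contention on hot path — fails on GC pause time up, connection count growing (predicts GC pause time flat, not GC pause time up)
(D) slow downstream dependency — fails on timeouts to downstream, request latency up, queue depth growing, GC pause time up (predicts GC pause time flat, not GC pause time up)
(E) disk I/O saturation — fails on request latency up, queue depth growing, GC pause time up (predicts GC pause time flat, not GC pause time up)
(F) runaway worker thread — timeouts to downstream match; request latency up match; queue depth growing match; GC pause time up match; connection count growing miss
Every candidate fails on at least one observation.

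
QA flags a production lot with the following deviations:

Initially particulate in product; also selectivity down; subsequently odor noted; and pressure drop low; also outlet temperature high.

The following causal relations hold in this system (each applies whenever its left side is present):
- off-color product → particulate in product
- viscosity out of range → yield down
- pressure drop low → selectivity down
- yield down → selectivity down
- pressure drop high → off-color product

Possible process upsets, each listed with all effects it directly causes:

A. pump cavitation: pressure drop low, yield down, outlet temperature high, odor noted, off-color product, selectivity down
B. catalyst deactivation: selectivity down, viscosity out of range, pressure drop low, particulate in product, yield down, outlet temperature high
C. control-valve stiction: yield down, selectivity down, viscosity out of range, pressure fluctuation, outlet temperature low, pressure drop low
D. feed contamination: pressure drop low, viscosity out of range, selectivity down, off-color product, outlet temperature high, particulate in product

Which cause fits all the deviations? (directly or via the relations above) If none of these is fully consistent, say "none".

Per-candidate check:
(A) pump cavitation — accounts for every observation (particulate in product via off-color product → particulate in product)
(B) catalyst deactivation — does not account for odor noted
(C) control-valve stiction — particulate in product NO; selectivity down yes; odor noted NO; pressure drop low yes; outlet temperature high NO
(D) feed contamination — does not account for odor noted
Only (A) is consistent with every observation.

A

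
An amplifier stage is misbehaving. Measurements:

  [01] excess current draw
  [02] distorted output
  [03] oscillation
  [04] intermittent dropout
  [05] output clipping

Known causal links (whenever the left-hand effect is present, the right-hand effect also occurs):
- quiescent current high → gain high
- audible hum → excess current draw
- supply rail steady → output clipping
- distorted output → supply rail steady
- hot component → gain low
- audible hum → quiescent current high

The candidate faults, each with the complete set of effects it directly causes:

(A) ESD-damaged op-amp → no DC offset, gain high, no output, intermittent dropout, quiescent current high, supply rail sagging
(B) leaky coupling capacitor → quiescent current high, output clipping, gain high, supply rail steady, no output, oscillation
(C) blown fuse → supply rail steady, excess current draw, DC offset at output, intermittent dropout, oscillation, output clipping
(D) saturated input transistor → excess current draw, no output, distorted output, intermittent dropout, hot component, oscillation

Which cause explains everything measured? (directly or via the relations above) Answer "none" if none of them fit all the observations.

Testing each hypothesis:
(A) ESD-damaged op-amp — does not account for excess current draw, distorted output, oscillation, output clipping
(B) leaky coupling capacitor — does not account for excess current draw, distorted output, intermittent dropout
(C) blown fuse — does not account for distorted output
(D) saturated input transistor — accounts for every observation (output clipping by distorted output → supply rail steady → output clipping)
(D) alone accounts for all the evidence.

D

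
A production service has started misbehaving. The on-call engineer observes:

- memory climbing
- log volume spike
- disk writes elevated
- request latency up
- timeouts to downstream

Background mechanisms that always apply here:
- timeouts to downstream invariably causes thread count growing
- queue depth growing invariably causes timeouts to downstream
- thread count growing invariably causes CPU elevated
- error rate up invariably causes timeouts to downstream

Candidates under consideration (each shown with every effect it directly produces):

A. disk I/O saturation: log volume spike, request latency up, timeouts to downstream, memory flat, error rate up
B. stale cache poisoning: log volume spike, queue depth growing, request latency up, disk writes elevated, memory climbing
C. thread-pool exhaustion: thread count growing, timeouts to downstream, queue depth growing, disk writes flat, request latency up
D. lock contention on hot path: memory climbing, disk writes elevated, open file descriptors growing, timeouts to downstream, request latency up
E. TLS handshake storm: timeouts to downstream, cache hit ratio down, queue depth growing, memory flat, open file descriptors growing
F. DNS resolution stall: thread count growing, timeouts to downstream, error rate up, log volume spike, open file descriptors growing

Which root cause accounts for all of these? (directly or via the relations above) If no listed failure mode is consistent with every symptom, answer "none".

B

For each candidate, compare predicted effects to what was observed:
(A) disk I/O saturation — memory climbing ✗; log volume spike ✓; disk writes elevated ✗; request latency up ✓; timeouts to downstream ✓
(B) stale cache poisoning — accounts for every observation (timeouts to downstream via queue depth growing → timeouts to downstream)
(C) thread-pool exhaustion — fails on memory climbing, log volume spike, disk writes elevated (predicts disk writes flat, not disk writes elevated)
(D) lock contention on hot path — does not account for log volume spike
(E) TLS handshake storm — memory climbing ✗; log volume spike ✗; disk writes elevated ✗; request latency up ✗; timeouts to downstream ✓
(F) DNS resolution stall — does not account for memory climbing, disk writes elevated, request latency up
(B) alone accounts for all the evidence.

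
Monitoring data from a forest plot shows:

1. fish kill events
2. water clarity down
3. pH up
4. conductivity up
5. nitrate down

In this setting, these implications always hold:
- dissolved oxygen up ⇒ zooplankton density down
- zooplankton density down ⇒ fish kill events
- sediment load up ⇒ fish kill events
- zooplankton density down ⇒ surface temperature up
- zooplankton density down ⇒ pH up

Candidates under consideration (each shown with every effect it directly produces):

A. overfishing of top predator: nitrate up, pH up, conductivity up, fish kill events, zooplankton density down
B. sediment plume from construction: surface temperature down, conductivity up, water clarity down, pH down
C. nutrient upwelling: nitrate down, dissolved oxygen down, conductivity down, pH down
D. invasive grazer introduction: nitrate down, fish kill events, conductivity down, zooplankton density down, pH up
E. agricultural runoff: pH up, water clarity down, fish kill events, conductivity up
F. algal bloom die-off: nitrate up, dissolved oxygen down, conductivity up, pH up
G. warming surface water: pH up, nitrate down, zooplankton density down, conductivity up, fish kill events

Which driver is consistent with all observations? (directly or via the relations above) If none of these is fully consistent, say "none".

none

Checking each candidate against the observations:
(A) overfishing of top predator — fails on water clarity down, nitrate down (predicts nitrate up, not nitrate down)
(B) sediment plume from construction — fish kill events -; water clarity down +; pH up -; conductivity up +; nitrate down -
(C) nutrient upwelling — fails on fish kill events, water clarity down, pH up, conductivity up (predicts pH down, not pH up; predicts conductivity down, not conductivity up)
(D) invasive grazer introduction — fails on water clarity down, conductivity up (predicts conductivity down, not conductivity up)
(E) agricultural runoff — fish kill events +; water clarity down +; pH up +; conductivity up +; nitrate down -
(F) algal bloom die-off — fails on fish kill events, water clarity down, nitrate down (predicts nitrate up, not nitrate down)
(G) warming surface water — does not account for water clarity down
No candidate is consistent with all observations.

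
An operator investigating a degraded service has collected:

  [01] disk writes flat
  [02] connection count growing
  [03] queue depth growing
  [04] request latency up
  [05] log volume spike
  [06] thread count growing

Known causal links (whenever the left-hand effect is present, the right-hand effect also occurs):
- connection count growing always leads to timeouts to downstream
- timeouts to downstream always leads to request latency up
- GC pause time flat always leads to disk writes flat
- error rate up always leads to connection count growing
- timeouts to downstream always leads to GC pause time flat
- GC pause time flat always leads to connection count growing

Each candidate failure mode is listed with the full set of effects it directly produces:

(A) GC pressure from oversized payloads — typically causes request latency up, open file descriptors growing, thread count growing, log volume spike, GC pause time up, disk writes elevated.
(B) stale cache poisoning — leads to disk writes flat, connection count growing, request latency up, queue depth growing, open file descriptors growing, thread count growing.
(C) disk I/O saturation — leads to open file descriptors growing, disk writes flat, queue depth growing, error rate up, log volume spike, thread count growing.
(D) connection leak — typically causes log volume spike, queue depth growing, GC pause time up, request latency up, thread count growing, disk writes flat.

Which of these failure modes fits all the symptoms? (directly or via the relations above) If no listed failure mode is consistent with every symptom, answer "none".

C

Checking each candidate against the observations:
(A) GC pressure from oversized payloads — disk writes flat ✗; connection count growing ✗; queue depth growing ✗; request latency up ✓; log volume spike ✓; thread count growing ✓
(B) stale cache poisoning — does not account for log volume spike
(C) disk I/O saturation — disk writes flat ✓; connection count growing ✓ (by error rate up → connection count growing); queue depth growing ✓; request latency up ✓ (by error rate up → connection count growing → timeouts to downstream → request latency up); log volume spike ✓; thread count growing ✓
(D) connection leak — does not account for connection count growing
(C) alone accounts for all the evidence.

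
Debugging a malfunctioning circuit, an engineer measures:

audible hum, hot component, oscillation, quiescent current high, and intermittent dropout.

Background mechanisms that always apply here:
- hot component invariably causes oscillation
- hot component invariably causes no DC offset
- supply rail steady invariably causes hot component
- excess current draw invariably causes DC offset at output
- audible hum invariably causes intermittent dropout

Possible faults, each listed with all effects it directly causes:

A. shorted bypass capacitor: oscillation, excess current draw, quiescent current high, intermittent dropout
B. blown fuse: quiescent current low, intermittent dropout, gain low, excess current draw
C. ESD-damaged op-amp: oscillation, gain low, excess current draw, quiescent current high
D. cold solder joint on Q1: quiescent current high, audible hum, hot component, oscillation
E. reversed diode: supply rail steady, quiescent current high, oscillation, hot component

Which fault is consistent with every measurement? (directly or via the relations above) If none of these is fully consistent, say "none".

For each candidate, compare predicted effects to what was observed:
(A) shorted bypass capacitor — audible hum miss; hot component miss; oscillation match; quiescent current high match; intermittent dropout match
(B) blown fuse — fails on audible hum, hot component, oscillation, quiescent current high (predicts quiescent current low, not quiescent current high)
(C) ESD-damaged op-amp — audible hum miss; hot component miss; oscillation match; quiescent current high match; intermittent dropout miss
(D) cold solder joint on Q1 — accounts for every observation (intermittent dropout through audible hum → intermittent dropout)
(E) reversed diode — audible hum miss; hot component match; oscillation match; quiescent current high match; intermittent dropout miss
(D) alone accounts for all the evidence.

D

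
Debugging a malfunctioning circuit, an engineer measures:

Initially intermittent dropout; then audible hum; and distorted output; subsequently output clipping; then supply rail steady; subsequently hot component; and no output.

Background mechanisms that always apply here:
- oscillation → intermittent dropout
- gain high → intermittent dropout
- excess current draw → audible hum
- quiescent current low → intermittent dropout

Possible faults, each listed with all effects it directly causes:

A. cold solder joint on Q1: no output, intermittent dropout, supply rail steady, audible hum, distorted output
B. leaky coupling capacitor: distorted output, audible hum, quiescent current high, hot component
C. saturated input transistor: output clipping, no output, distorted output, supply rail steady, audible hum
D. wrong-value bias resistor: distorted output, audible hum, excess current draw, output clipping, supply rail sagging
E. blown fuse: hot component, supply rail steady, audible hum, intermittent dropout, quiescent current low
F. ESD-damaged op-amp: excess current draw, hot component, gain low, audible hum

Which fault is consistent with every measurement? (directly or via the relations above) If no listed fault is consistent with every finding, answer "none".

none

For each candidate, compare predicted effects to what was observed:
(A) cold solder joint on Q1 — does not account for output clipping, hot component
(B) leaky coupling capacitor — intermittent dropout miss; audible hum match; distorted output match; output clipping miss; supply rail steady miss; hot component match; no output miss
(C) saturated input transistor — does not account for intermittent dropout, hot component
(D) wrong-value bias resistor — intermittent dropout miss; audible hum match; distorted output match; output clipping match; supply rail steady miss; hot component miss; no output miss
(E) blown fuse — intermittent dropout match; audible hum match; distorted output miss; output clipping miss; supply rail steady match; hot component match; no output miss
(F) ESD-damaged op-amp — intermittent dropout miss; audible hum match; distorted output miss; output clipping miss; supply rail steady miss; hot component match; no output miss
None of the listed candidates fits everything.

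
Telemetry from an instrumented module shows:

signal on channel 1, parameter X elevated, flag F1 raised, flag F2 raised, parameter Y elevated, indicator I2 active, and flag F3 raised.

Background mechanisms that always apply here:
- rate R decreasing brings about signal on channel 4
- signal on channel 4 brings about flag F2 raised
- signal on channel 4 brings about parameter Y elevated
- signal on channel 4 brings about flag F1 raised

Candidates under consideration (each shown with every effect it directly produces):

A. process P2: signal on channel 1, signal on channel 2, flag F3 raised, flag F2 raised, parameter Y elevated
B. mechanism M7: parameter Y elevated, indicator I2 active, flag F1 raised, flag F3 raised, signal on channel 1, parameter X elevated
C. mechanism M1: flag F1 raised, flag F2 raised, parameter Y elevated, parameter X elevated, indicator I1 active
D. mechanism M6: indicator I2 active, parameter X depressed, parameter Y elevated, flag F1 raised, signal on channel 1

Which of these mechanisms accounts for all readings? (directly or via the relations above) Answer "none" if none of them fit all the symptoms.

none

Checking each candidate against the observations:
(A) process P2 — signal on channel 1 ✓; parameter X elevated ✗; flag F1 raised ✗; flag F2 raised ✓; parameter Y elevated ✓; indicator I2 active ✗; flag F3 raised ✓
(B) mechanism M7 — signal on channel 1 ✓; parameter X elevated ✓; flag F1 raised ✓; flag F2 raised ✗; parameter Y elevated ✓; indicator I2 active ✓; flag F3 raised ✓
(C) mechanism M1 — signal on channel 1 ✗; parameter X elevated ✓; flag F1 raised ✓; flag F2 raised ✓; parameter Y elevated ✓; indicator I2 active ✗; flag F3 raised ✗
(D) mechanism M6 — signal on channel 1 ✓; parameter X elevated ✗; flag F1 raised ✓; flag F2 raised ✗; parameter Y elevated ✓; indicator I2 active ✓; flag F3 raised ✗
Every candidate fails on at least one observation.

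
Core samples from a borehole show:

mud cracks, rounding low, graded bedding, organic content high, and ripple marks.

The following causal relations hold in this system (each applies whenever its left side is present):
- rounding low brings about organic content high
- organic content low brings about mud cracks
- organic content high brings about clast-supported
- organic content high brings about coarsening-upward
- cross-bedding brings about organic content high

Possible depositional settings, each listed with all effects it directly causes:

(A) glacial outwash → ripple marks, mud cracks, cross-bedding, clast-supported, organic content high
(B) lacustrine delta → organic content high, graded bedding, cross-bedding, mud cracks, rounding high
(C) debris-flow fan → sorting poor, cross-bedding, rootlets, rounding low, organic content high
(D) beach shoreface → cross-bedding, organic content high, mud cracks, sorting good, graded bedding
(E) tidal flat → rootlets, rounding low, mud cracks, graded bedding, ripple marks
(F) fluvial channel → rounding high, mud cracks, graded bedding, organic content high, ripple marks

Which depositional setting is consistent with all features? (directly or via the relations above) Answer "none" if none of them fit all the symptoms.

E

Per-candidate check:
(A) glacial outwash — does not account for rounding low, graded bedding
(B) lacustrine delta — mud cracks yes; rounding low NO; graded bedding yes; organic content high yes; ripple marks NO
(C) debris-flow fan — mud cracks NO; rounding low yes; graded bedding NO; organic content high yes; ripple marks NO
(D) beach shoreface — mud cracks yes; rounding low NO; graded bedding yes; organic content high yes; ripple marks NO
(E) tidal flat — accounts for every observation (organic content high through rounding low → organic content high)
(F) fluvial channel — mud cracks yes; rounding low NO; graded bedding yes; organic content high yes; ripple marks yes
(E) is the only candidate with no mismatches.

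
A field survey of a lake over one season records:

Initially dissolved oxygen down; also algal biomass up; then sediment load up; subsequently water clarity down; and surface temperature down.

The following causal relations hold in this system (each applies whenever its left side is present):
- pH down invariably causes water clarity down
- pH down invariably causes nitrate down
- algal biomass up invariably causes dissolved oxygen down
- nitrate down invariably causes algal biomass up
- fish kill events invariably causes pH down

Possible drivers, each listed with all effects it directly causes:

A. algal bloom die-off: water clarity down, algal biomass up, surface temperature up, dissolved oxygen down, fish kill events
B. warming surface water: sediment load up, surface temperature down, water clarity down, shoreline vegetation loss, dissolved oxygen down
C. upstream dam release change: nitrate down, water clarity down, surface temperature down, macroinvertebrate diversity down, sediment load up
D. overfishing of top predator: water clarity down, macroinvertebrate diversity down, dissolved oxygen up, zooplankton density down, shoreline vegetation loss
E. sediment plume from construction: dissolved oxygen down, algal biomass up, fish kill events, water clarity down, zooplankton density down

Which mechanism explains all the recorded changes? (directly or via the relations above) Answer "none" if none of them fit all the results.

Per-candidate check:
(A) algal bloom die-off — fails on sediment load up, surface temperature down (predicts surface temperature up, not surface temperature down)
(B) warming surface water — does not account for algal biomass up
(C) upstream dam release change — accounts for every observation (dissolved oxygen down via nitrate down → algal biomass up → dissolved oxygen down)
(D) overfishing of top predator — fails on dissolved oxygen down, algal biomass up, sediment load up, surface temperature down (predicts dissolved oxygen up, not dissolved oxygen down)
(E) sediment plume from construction — does not account for sediment load up, surface temperature down
(C) is the only candidate with no mismatches.

C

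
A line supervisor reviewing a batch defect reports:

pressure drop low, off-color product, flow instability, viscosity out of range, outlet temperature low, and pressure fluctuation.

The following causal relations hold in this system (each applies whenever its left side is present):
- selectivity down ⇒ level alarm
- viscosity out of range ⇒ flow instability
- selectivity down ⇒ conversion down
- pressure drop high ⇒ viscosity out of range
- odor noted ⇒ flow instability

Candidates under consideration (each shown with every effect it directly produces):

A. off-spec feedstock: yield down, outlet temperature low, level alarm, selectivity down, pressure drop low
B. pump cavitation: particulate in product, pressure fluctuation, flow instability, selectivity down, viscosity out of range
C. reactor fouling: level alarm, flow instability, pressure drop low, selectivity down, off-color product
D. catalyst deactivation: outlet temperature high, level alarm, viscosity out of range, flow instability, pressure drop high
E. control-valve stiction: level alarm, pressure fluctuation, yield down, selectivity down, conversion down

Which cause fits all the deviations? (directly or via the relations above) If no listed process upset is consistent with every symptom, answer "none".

For each candidate, compare predicted effects to what was observed:
(A) off-spec feedstock — does not account for off-color product, flow instability, viscosity out of range, pressure fluctuation
(B) pump cavitation — does not account for pressure drop low, off-color product, outlet temperature low
(C) reactor fouling — does not account for viscosity out of range, outlet temperature low, pressure fluctuation
(D) catalyst deactivation — pressure drop low NO; off-color product NO; flow instability yes; viscosity out of range yes; outlet temperature low NO; pressure fluctuation NO
(E) control-valve stiction — does not account for pressure drop low, off-color product, flow instability, viscosity out of range, outlet temperature low
None of the listed candidates fits everything.

none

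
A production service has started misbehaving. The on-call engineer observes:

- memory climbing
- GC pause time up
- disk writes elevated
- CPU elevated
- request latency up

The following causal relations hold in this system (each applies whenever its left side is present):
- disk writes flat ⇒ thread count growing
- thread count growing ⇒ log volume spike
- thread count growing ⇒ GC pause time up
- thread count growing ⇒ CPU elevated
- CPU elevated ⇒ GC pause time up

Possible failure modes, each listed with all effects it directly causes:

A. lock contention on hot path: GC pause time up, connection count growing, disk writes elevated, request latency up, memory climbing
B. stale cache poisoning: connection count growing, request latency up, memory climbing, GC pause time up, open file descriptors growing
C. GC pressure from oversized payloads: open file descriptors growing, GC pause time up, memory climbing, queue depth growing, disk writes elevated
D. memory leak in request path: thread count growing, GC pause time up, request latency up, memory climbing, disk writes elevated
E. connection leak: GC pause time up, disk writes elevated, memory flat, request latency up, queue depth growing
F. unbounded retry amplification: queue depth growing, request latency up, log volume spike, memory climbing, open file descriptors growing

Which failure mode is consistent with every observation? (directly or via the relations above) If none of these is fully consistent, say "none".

D

Testing each hypothesis:
(A) lock contention on hot path — does not account for CPU elevated
(B) stale cache poisoning — memory climbing +; GC pause time up +; disk writes elevated -; CPU elevated -; request latency up +
(C) GC pressure from oversized payloads — does not account for CPU elevated, request latency up
(D) memory leak in request path — accounts for every observation (CPU elevated through thread count growing → CPU elevated)
(E) connection leak — fails on memory climbing, CPU elevated (predicts memory flat, not memory climbing)
(F) unbounded retry amplification — does not account for GC pause time up, disk writes elevated, CPU elevated
Only (D) is consistent with every observation.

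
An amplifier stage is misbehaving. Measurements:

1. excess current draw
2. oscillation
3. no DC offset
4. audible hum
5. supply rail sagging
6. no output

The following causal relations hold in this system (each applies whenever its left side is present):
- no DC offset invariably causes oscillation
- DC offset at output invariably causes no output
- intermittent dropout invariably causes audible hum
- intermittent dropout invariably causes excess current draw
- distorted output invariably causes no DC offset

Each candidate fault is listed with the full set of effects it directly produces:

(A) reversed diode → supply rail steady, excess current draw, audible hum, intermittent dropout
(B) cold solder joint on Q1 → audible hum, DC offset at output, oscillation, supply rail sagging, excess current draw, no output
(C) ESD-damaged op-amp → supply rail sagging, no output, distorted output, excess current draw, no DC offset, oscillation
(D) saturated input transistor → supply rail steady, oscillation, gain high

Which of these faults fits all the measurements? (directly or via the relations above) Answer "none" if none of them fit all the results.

none

For each candidate, compare predicted effects to what was observed:
(A) reversed diode — fails on oscillation, no DC offset, supply rail sagging, no output (predicts supply rail steady, not supply rail sagging)
(B) cold solder joint on Q1 — excess current draw ✓; oscillation ✓; no DC offset ✗; audible hum ✓; supply rail sagging ✓; no output ✓
(C) ESD-damaged op-amp — does not account for audible hum
(D) saturated input transistor — fails on excess current draw, no DC offset, audible hum, supply rail sagging, no output (predicts supply rail steady, not supply rail sagging)
No candidate is consistent with all observations.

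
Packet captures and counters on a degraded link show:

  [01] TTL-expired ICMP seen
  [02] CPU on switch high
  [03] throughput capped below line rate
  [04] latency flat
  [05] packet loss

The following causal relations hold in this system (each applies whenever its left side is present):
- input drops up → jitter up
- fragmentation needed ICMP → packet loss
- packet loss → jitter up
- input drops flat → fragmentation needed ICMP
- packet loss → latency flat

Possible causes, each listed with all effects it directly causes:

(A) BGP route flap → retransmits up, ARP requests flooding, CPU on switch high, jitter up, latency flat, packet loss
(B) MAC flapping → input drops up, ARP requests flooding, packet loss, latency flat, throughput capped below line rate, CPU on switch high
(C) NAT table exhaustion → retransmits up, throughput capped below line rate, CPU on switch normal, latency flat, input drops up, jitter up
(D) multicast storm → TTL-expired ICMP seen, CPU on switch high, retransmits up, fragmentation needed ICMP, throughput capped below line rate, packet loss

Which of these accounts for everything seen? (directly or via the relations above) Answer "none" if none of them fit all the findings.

D

Checking each candidate against the observations:
(A) BGP route flap — TTL-expired ICMP seen ✗; CPU on switch high ✓; throughput capped below line rate ✗; latency flat ✓; packet loss ✓
(B) MAC flapping — TTL-expired ICMP seen ✗; CPU on switch high ✓; throughput capped below line rate ✓; latency flat ✓; packet loss ✓
(C) NAT table exhaustion — TTL-expired ICMP seen ✗; CPU on switch high ✗; throughput capped below line rate ✓; latency flat ✓; packet loss ✗
(D) multicast storm — accounts for every observation (latency flat via packet loss → latency flat)
(D) alone accounts for all the evidence.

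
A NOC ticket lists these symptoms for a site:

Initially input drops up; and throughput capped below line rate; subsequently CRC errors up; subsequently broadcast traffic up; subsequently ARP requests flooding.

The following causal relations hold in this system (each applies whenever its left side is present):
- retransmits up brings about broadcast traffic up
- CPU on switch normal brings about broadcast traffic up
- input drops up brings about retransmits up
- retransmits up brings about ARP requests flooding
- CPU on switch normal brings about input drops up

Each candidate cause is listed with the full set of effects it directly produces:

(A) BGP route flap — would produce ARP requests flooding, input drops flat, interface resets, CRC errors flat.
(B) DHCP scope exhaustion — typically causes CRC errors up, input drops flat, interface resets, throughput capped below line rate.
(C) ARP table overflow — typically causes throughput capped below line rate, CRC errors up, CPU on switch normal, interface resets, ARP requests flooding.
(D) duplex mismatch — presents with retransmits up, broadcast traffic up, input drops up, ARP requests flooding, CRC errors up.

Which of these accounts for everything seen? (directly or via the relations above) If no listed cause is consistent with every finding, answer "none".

C

Per-candidate check:
(A) BGP route flap — fails on input drops up, throughput capped below line rate, CRC errors up, broadcast traffic up (predicts input drops flat, not input drops up; predicts CRC errors flat, not CRC errors up)
(B) DHCP scope exhaustion — fails on input drops up, broadcast traffic up, ARP requests flooding (predicts input drops flat, not input drops up)
(C) ARP table overflow — accounts for every observation (input drops up via CPU on switch normal → input drops up)
(D) duplex mismatch — input drops up match; throughput capped below line rate miss; CRC errors up match; broadcast traffic up match; ARP requests flooding match
(C) is the only candidate with no mismatches.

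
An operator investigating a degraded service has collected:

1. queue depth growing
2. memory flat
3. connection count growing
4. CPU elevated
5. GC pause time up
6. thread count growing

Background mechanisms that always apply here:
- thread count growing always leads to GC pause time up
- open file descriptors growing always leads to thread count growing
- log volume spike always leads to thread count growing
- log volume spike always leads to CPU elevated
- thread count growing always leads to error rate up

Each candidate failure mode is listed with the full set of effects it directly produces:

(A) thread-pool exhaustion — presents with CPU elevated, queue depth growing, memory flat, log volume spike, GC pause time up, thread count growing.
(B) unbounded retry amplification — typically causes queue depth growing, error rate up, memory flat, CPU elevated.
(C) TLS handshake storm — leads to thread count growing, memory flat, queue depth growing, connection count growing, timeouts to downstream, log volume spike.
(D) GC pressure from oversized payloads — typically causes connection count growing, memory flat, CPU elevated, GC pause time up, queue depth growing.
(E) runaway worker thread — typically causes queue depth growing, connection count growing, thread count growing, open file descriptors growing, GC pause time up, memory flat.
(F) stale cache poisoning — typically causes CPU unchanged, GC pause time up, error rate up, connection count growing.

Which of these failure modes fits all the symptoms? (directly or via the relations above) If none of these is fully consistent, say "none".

Testing each hypothesis:
(A) thread-pool exhaustion — does not account for connection count growing
(B) unbounded retry amplification — does not account for connection count growing, GC pause time up, thread count growing
(C) TLS handshake storm — accounts for every observation (CPU elevated by log volume spike → CPU elevated)
(D) GC pressure from oversized payloads — does not account for thread count growing
(E) runaway worker thread — does not account for CPU elevated
(F) stale cache poisoning — queue depth growing ✗; memory flat ✗; connection count growing ✓; CPU elevated ✗; GC pause time up ✓; thread count growing ✗
(C) is the only candidate with no mismatches.

C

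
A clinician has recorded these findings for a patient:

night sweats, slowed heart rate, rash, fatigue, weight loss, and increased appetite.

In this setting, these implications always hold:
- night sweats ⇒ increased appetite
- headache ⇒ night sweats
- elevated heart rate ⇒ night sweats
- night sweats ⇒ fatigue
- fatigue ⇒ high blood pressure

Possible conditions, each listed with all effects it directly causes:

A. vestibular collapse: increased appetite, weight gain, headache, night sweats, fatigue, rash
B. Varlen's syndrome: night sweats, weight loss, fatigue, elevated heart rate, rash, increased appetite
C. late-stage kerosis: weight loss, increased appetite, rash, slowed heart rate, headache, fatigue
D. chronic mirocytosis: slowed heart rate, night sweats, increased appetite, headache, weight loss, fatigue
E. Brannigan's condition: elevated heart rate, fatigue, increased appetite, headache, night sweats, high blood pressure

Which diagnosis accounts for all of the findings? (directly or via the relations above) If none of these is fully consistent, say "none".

C

Testing each hypothesis:
(A) vestibular collapse — night sweats +; slowed heart rate -; rash +; fatigue +; weight loss -; increased appetite +
(B) Varlen's syndrome — night sweats +; slowed heart rate -; rash +; fatigue +; weight loss +; increased appetite +
(C) late-stage kerosis — accounts for every observation (night sweats through headache → night sweats)
(D) chronic mirocytosis — does not account for rash
(E) Brannigan's condition — fails on slowed heart rate, rash, weight loss (predicts elevated heart rate, not slowed heart rate)
(C) is the only candidate with no mismatches.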